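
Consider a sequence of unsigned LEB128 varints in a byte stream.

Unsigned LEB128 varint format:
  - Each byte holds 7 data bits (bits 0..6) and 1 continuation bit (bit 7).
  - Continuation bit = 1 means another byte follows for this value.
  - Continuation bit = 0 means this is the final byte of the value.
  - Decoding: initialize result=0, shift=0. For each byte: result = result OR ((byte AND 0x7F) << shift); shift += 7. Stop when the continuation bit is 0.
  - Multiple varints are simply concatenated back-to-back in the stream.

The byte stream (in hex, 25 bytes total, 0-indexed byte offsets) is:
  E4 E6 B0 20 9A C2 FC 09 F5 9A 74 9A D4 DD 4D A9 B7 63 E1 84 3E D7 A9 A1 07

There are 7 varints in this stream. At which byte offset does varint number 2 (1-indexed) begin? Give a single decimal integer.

  byte[0]=0xE4 cont=1 payload=0x64=100: acc |= 100<<0 -> acc=100 shift=7
  byte[1]=0xE6 cont=1 payload=0x66=102: acc |= 102<<7 -> acc=13156 shift=14
  byte[2]=0xB0 cont=1 payload=0x30=48: acc |= 48<<14 -> acc=799588 shift=21
  byte[3]=0x20 cont=0 payload=0x20=32: acc |= 32<<21 -> acc=67908452 shift=28 [end]
Varint 1: bytes[0:4] = E4 E6 B0 20 -> value 67908452 (4 byte(s))
  byte[4]=0x9A cont=1 payload=0x1A=26: acc |= 26<<0 -> acc=26 shift=7
  byte[5]=0xC2 cont=1 payload=0x42=66: acc |= 66<<7 -> acc=8474 shift=14
  byte[6]=0xFC cont=1 payload=0x7C=124: acc |= 124<<14 -> acc=2040090 shift=21
  byte[7]=0x09 cont=0 payload=0x09=9: acc |= 9<<21 -> acc=20914458 shift=28 [end]
Varint 2: bytes[4:8] = 9A C2 FC 09 -> value 20914458 (4 byte(s))
  byte[8]=0xF5 cont=1 payload=0x75=117: acc |= 117<<0 -> acc=117 shift=7
  byte[9]=0x9A cont=1 payload=0x1A=26: acc |= 26<<7 -> acc=3445 shift=14
  byte[10]=0x74 cont=0 payload=0x74=116: acc |= 116<<14 -> acc=1903989 shift=21 [end]
Varint 3: bytes[8:11] = F5 9A 74 -> value 1903989 (3 byte(s))
  byte[11]=0x9A cont=1 payload=0x1A=26: acc |= 26<<0 -> acc=26 shift=7
  byte[12]=0xD4 cont=1 payload=0x54=84: acc |= 84<<7 -> acc=10778 shift=14
  byte[13]=0xDD cont=1 payload=0x5D=93: acc |= 93<<14 -> acc=1534490 shift=21
  byte[14]=0x4D cont=0 payload=0x4D=77: acc |= 77<<21 -> acc=163015194 shift=28 [end]
Varint 4: bytes[11:15] = 9A D4 DD 4D -> value 163015194 (4 byte(s))
  byte[15]=0xA9 cont=1 payload=0x29=41: acc |= 41<<0 -> acc=41 shift=7
  byte[16]=0xB7 cont=1 payload=0x37=55: acc |= 55<<7 -> acc=7081 shift=14
  byte[17]=0x63 cont=0 payload=0x63=99: acc |= 99<<14 -> acc=1629097 shift=21 [end]
Varint 5: bytes[15:18] = A9 B7 63 -> value 1629097 (3 byte(s))
  byte[18]=0xE1 cont=1 payload=0x61=97: acc |= 97<<0 -> acc=97 shift=7
  byte[19]=0x84 cont=1 payload=0x04=4: acc |= 4<<7 -> acc=609 shift=14
  byte[20]=0x3E cont=0 payload=0x3E=62: acc |= 62<<14 -> acc=1016417 shift=21 [end]
Varint 6: bytes[18:21] = E1 84 3E -> value 1016417 (3 byte(s))
  byte[21]=0xD7 cont=1 payload=0x57=87: acc |= 87<<0 -> acc=87 shift=7
  byte[22]=0xA9 cont=1 payload=0x29=41: acc |= 41<<7 -> acc=5335 shift=14
  byte[23]=0xA1 cont=1 payload=0x21=33: acc |= 33<<14 -> acc=546007 shift=21
  byte[24]=0x07 cont=0 payload=0x07=7: acc |= 7<<21 -> acc=15226071 shift=28 [end]
Varint 7: bytes[21:25] = D7 A9 A1 07 -> value 15226071 (4 byte(s))

Answer: 4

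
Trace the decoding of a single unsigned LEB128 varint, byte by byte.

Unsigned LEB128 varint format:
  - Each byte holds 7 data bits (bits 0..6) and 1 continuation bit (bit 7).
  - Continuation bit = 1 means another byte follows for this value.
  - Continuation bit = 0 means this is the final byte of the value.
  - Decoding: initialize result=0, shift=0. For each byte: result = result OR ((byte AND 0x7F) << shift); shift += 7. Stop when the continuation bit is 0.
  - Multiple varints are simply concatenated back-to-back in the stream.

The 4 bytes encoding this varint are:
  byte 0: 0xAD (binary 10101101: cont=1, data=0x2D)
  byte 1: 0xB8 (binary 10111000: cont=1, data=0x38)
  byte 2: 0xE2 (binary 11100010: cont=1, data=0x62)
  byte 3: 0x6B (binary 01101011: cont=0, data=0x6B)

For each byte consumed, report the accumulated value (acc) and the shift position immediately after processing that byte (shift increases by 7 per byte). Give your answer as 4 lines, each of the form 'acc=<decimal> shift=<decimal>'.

Answer: acc=45 shift=7
acc=7213 shift=14
acc=1612845 shift=21
acc=226008109 shift=28

Derivation:
byte 0=0xAD: payload=0x2D=45, contrib = 45<<0 = 45; acc -> 45, shift -> 7
byte 1=0xB8: payload=0x38=56, contrib = 56<<7 = 7168; acc -> 7213, shift -> 14
byte 2=0xE2: payload=0x62=98, contrib = 98<<14 = 1605632; acc -> 1612845, shift -> 21
byte 3=0x6B: payload=0x6B=107, contrib = 107<<21 = 224395264; acc -> 226008109, shift -> 28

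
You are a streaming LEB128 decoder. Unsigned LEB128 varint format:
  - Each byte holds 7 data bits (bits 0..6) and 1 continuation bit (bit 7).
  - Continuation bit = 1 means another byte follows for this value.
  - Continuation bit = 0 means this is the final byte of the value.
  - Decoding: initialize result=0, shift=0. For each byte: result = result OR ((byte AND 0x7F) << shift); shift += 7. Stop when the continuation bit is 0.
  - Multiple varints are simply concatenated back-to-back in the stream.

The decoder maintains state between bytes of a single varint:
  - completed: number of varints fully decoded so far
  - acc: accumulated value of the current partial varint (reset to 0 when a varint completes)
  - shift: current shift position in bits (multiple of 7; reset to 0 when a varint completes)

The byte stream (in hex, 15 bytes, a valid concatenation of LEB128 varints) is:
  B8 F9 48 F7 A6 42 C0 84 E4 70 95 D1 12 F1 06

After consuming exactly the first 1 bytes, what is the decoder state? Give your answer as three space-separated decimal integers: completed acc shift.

byte[0]=0xB8 cont=1 payload=0x38: acc |= 56<<0 -> completed=0 acc=56 shift=7

Answer: 0 56 7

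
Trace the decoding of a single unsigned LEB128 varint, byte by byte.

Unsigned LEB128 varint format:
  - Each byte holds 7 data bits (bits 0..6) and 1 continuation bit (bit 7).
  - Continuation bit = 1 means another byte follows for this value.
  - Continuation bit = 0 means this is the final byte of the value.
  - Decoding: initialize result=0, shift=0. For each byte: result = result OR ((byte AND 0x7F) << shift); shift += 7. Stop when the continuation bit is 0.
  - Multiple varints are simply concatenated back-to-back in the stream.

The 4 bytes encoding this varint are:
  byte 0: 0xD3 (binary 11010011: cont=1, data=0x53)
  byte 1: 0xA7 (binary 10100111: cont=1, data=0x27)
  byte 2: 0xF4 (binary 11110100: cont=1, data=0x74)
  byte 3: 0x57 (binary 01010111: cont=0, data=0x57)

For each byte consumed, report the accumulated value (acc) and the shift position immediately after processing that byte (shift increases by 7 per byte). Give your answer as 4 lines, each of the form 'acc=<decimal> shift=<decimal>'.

Answer: acc=83 shift=7
acc=5075 shift=14
acc=1905619 shift=21
acc=184357843 shift=28

Derivation:
byte 0=0xD3: payload=0x53=83, contrib = 83<<0 = 83; acc -> 83, shift -> 7
byte 1=0xA7: payload=0x27=39, contrib = 39<<7 = 4992; acc -> 5075, shift -> 14
byte 2=0xF4: payload=0x74=116, contrib = 116<<14 = 1900544; acc -> 1905619, shift -> 21
byte 3=0x57: payload=0x57=87, contrib = 87<<21 = 182452224; acc -> 184357843, shift -> 28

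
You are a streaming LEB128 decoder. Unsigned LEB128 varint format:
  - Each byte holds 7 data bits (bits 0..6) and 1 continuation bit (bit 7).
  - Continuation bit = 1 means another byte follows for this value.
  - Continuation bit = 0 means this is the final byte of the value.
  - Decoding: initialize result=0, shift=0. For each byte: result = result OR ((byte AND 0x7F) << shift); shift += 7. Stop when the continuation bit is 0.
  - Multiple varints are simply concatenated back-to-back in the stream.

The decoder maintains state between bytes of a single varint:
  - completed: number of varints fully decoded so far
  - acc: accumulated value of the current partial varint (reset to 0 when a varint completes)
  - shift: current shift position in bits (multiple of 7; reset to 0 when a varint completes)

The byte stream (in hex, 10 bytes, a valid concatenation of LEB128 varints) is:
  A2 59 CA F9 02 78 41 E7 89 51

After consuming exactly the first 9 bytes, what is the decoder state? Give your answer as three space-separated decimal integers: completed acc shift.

byte[0]=0xA2 cont=1 payload=0x22: acc |= 34<<0 -> completed=0 acc=34 shift=7
byte[1]=0x59 cont=0 payload=0x59: varint #1 complete (value=11426); reset -> completed=1 acc=0 shift=0
byte[2]=0xCA cont=1 payload=0x4A: acc |= 74<<0 -> completed=1 acc=74 shift=7
byte[3]=0xF9 cont=1 payload=0x79: acc |= 121<<7 -> completed=1 acc=15562 shift=14
byte[4]=0x02 cont=0 payload=0x02: varint #2 complete (value=48330); reset -> completed=2 acc=0 shift=0
byte[5]=0x78 cont=0 payload=0x78: varint #3 complete (value=120); reset -> completed=3 acc=0 shift=0
byte[6]=0x41 cont=0 payload=0x41: varint #4 complete (value=65); reset -> completed=4 acc=0 shift=0
byte[7]=0xE7 cont=1 payload=0x67: acc |= 103<<0 -> completed=4 acc=103 shift=7
byte[8]=0x89 cont=1 payload=0x09: acc |= 9<<7 -> completed=4 acc=1255 shift=14

Answer: 4 1255 14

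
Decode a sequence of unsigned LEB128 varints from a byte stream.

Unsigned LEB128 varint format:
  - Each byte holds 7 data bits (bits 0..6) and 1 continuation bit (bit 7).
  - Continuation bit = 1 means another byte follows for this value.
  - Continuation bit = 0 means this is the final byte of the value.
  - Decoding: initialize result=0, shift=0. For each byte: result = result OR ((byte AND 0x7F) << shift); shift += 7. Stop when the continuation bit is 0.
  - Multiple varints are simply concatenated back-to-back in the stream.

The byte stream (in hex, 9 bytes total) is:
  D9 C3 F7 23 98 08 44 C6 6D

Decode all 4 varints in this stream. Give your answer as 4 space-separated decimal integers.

Answer: 75358681 1048 68 14022

Derivation:
  byte[0]=0xD9 cont=1 payload=0x59=89: acc |= 89<<0 -> acc=89 shift=7
  byte[1]=0xC3 cont=1 payload=0x43=67: acc |= 67<<7 -> acc=8665 shift=14
  byte[2]=0xF7 cont=1 payload=0x77=119: acc |= 119<<14 -> acc=1958361 shift=21
  byte[3]=0x23 cont=0 payload=0x23=35: acc |= 35<<21 -> acc=75358681 shift=28 [end]
Varint 1: bytes[0:4] = D9 C3 F7 23 -> value 75358681 (4 byte(s))
  byte[4]=0x98 cont=1 payload=0x18=24: acc |= 24<<0 -> acc=24 shift=7
  byte[5]=0x08 cont=0 payload=0x08=8: acc |= 8<<7 -> acc=1048 shift=14 [end]
Varint 2: bytes[4:6] = 98 08 -> value 1048 (2 byte(s))
  byte[6]=0x44 cont=0 payload=0x44=68: acc |= 68<<0 -> acc=68 shift=7 [end]
Varint 3: bytes[6:7] = 44 -> value 68 (1 byte(s))
  byte[7]=0xC6 cont=1 payload=0x46=70: acc |= 70<<0 -> acc=70 shift=7
  byte[8]=0x6D cont=0 payload=0x6D=109: acc |= 109<<7 -> acc=14022 shift=14 [end]
Varint 4: bytes[7:9] = C6 6D -> value 14022 (2 byte(s))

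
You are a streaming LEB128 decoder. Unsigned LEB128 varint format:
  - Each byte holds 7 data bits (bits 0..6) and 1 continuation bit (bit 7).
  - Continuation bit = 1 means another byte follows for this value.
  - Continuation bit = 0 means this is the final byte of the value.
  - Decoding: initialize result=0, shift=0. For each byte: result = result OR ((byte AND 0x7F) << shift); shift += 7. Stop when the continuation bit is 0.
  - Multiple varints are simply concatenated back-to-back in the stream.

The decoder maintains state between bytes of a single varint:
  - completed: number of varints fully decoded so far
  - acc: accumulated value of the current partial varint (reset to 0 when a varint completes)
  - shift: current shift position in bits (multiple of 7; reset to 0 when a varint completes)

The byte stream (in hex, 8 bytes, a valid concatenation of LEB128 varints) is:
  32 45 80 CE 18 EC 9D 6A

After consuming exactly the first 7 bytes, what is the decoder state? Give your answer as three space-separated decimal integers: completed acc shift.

Answer: 3 3820 14

Derivation:
byte[0]=0x32 cont=0 payload=0x32: varint #1 complete (value=50); reset -> completed=1 acc=0 shift=0
byte[1]=0x45 cont=0 payload=0x45: varint #2 complete (value=69); reset -> completed=2 acc=0 shift=0
byte[2]=0x80 cont=1 payload=0x00: acc |= 0<<0 -> completed=2 acc=0 shift=7
byte[3]=0xCE cont=1 payload=0x4E: acc |= 78<<7 -> completed=2 acc=9984 shift=14
byte[4]=0x18 cont=0 payload=0x18: varint #3 complete (value=403200); reset -> completed=3 acc=0 shift=0
byte[5]=0xEC cont=1 payload=0x6C: acc |= 108<<0 -> completed=3 acc=108 shift=7
byte[6]=0x9D cont=1 payload=0x1D: acc |= 29<<7 -> completed=3 acc=3820 shift=14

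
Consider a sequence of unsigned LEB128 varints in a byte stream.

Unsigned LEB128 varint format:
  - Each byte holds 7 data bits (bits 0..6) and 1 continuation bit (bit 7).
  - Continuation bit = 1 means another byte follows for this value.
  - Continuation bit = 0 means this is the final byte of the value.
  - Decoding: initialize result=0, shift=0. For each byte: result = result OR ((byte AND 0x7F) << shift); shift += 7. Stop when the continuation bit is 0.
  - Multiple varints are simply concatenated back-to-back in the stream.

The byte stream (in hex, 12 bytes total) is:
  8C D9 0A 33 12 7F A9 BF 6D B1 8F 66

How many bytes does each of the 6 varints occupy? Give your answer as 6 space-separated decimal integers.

  byte[0]=0x8C cont=1 payload=0x0C=12: acc |= 12<<0 -> acc=12 shift=7
  byte[1]=0xD9 cont=1 payload=0x59=89: acc |= 89<<7 -> acc=11404 shift=14
  byte[2]=0x0A cont=0 payload=0x0A=10: acc |= 10<<14 -> acc=175244 shift=21 [end]
Varint 1: bytes[0:3] = 8C D9 0A -> value 175244 (3 byte(s))
  byte[3]=0x33 cont=0 payload=0x33=51: acc |= 51<<0 -> acc=51 shift=7 [end]
Varint 2: bytes[3:4] = 33 -> value 51 (1 byte(s))
  byte[4]=0x12 cont=0 payload=0x12=18: acc |= 18<<0 -> acc=18 shift=7 [end]
Varint 3: bytes[4:5] = 12 -> value 18 (1 byte(s))
  byte[5]=0x7F cont=0 payload=0x7F=127: acc |= 127<<0 -> acc=127 shift=7 [end]
Varint 4: bytes[5:6] = 7F -> value 127 (1 byte(s))
  byte[6]=0xA9 cont=1 payload=0x29=41: acc |= 41<<0 -> acc=41 shift=7
  byte[7]=0xBF cont=1 payload=0x3F=63: acc |= 63<<7 -> acc=8105 shift=14
  byte[8]=0x6D cont=0 payload=0x6D=109: acc |= 109<<14 -> acc=1793961 shift=21 [end]
Varint 5: bytes[6:9] = A9 BF 6D -> value 1793961 (3 byte(s))
  byte[9]=0xB1 cont=1 payload=0x31=49: acc |= 49<<0 -> acc=49 shift=7
  byte[10]=0x8F cont=1 payload=0x0F=15: acc |= 15<<7 -> acc=1969 shift=14
  byte[11]=0x66 cont=0 payload=0x66=102: acc |= 102<<14 -> acc=1673137 shift=21 [end]
Varint 6: bytes[9:12] = B1 8F 66 -> value 1673137 (3 byte(s))

Answer: 3 1 1 1 3 3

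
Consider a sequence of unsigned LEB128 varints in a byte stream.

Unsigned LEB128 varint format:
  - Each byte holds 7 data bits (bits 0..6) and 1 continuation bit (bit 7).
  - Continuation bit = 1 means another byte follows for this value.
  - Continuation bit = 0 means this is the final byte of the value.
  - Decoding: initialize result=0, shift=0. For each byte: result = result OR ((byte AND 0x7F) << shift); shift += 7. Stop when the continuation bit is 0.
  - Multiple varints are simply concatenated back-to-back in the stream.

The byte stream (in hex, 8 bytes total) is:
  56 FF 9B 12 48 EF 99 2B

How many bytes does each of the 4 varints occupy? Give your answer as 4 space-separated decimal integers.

Answer: 1 3 1 3

Derivation:
  byte[0]=0x56 cont=0 payload=0x56=86: acc |= 86<<0 -> acc=86 shift=7 [end]
Varint 1: bytes[0:1] = 56 -> value 86 (1 byte(s))
  byte[1]=0xFF cont=1 payload=0x7F=127: acc |= 127<<0 -> acc=127 shift=7
  byte[2]=0x9B cont=1 payload=0x1B=27: acc |= 27<<7 -> acc=3583 shift=14
  byte[3]=0x12 cont=0 payload=0x12=18: acc |= 18<<14 -> acc=298495 shift=21 [end]
Varint 2: bytes[1:4] = FF 9B 12 -> value 298495 (3 byte(s))
  byte[4]=0x48 cont=0 payload=0x48=72: acc |= 72<<0 -> acc=72 shift=7 [end]
Varint 3: bytes[4:5] = 48 -> value 72 (1 byte(s))
  byte[5]=0xEF cont=1 payload=0x6F=111: acc |= 111<<0 -> acc=111 shift=7
  byte[6]=0x99 cont=1 payload=0x19=25: acc |= 25<<7 -> acc=3311 shift=14
  byte[7]=0x2B cont=0 payload=0x2B=43: acc |= 43<<14 -> acc=707823 shift=21 [end]
Varint 4: bytes[5:8] = EF 99 2B -> value 707823 (3 byte(s))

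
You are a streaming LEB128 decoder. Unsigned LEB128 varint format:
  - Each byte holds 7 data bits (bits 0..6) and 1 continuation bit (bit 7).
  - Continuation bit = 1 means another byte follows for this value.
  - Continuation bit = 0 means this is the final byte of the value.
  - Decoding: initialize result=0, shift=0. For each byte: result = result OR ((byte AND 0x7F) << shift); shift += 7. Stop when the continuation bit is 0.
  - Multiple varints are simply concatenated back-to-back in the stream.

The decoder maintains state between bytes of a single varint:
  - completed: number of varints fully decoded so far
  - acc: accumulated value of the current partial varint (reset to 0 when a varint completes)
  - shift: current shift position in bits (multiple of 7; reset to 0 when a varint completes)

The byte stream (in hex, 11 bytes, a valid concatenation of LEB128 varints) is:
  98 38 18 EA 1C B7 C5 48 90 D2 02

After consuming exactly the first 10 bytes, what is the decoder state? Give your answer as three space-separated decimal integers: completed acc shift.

Answer: 4 10512 14

Derivation:
byte[0]=0x98 cont=1 payload=0x18: acc |= 24<<0 -> completed=0 acc=24 shift=7
byte[1]=0x38 cont=0 payload=0x38: varint #1 complete (value=7192); reset -> completed=1 acc=0 shift=0
byte[2]=0x18 cont=0 payload=0x18: varint #2 complete (value=24); reset -> completed=2 acc=0 shift=0
byte[3]=0xEA cont=1 payload=0x6A: acc |= 106<<0 -> completed=2 acc=106 shift=7
byte[4]=0x1C cont=0 payload=0x1C: varint #3 complete (value=3690); reset -> completed=3 acc=0 shift=0
byte[5]=0xB7 cont=1 payload=0x37: acc |= 55<<0 -> completed=3 acc=55 shift=7
byte[6]=0xC5 cont=1 payload=0x45: acc |= 69<<7 -> completed=3 acc=8887 shift=14
byte[7]=0x48 cont=0 payload=0x48: varint #4 complete (value=1188535); reset -> completed=4 acc=0 shift=0
byte[8]=0x90 cont=1 payload=0x10: acc |= 16<<0 -> completed=4 acc=16 shift=7
byte[9]=0xD2 cont=1 payload=0x52: acc |= 82<<7 -> completed=4 acc=10512 shift=14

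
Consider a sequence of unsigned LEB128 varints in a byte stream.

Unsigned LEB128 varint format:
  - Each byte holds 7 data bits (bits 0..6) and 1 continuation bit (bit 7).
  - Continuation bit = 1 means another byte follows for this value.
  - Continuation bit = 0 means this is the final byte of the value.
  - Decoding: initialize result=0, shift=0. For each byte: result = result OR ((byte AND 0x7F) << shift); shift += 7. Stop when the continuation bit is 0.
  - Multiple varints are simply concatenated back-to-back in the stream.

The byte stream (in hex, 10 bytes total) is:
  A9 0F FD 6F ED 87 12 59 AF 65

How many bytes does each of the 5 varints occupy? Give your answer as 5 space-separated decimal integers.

Answer: 2 2 3 1 2

Derivation:
  byte[0]=0xA9 cont=1 payload=0x29=41: acc |= 41<<0 -> acc=41 shift=7
  byte[1]=0x0F cont=0 payload=0x0F=15: acc |= 15<<7 -> acc=1961 shift=14 [end]
Varint 1: bytes[0:2] = A9 0F -> value 1961 (2 byte(s))
  byte[2]=0xFD cont=1 payload=0x7D=125: acc |= 125<<0 -> acc=125 shift=7
  byte[3]=0x6F cont=0 payload=0x6F=111: acc |= 111<<7 -> acc=14333 shift=14 [end]
Varint 2: bytes[2:4] = FD 6F -> value 14333 (2 byte(s))
  byte[4]=0xED cont=1 payload=0x6D=109: acc |= 109<<0 -> acc=109 shift=7
  byte[5]=0x87 cont=1 payload=0x07=7: acc |= 7<<7 -> acc=1005 shift=14
  byte[6]=0x12 cont=0 payload=0x12=18: acc |= 18<<14 -> acc=295917 shift=21 [end]
Varint 3: bytes[4:7] = ED 87 12 -> value 295917 (3 byte(s))
  byte[7]=0x59 cont=0 payload=0x59=89: acc |= 89<<0 -> acc=89 shift=7 [end]
Varint 4: bytes[7:8] = 59 -> value 89 (1 byte(s))
  byte[8]=0xAF cont=1 payload=0x2F=47: acc |= 47<<0 -> acc=47 shift=7
  byte[9]=0x65 cont=0 payload=0x65=101: acc |= 101<<7 -> acc=12975 shift=14 [end]
Varint 5: bytes[8:10] = AF 65 -> value 12975 (2 byte(s))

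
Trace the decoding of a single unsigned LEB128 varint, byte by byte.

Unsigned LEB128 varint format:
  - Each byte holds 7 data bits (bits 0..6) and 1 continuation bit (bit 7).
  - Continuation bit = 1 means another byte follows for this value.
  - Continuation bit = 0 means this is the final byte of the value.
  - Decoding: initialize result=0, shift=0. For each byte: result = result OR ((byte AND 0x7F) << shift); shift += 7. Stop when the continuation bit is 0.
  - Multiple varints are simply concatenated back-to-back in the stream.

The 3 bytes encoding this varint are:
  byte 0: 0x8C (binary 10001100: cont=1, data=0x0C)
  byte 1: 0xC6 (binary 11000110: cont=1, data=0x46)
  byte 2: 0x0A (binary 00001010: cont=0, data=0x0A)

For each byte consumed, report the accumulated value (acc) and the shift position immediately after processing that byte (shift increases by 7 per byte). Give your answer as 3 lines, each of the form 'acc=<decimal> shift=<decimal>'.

Answer: acc=12 shift=7
acc=8972 shift=14
acc=172812 shift=21

Derivation:
byte 0=0x8C: payload=0x0C=12, contrib = 12<<0 = 12; acc -> 12, shift -> 7
byte 1=0xC6: payload=0x46=70, contrib = 70<<7 = 8960; acc -> 8972, shift -> 14
byte 2=0x0A: payload=0x0A=10, contrib = 10<<14 = 163840; acc -> 172812, shift -> 21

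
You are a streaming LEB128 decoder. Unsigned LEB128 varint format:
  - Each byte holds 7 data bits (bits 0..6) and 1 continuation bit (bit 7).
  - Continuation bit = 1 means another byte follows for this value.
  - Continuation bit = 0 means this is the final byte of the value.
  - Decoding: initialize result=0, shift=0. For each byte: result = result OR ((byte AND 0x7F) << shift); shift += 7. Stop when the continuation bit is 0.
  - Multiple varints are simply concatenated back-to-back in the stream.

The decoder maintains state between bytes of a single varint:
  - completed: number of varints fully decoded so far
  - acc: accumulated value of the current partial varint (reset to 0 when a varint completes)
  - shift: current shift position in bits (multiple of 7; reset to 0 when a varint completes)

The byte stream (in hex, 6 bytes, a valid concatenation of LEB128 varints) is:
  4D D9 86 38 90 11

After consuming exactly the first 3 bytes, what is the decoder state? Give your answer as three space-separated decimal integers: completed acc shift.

Answer: 1 857 14

Derivation:
byte[0]=0x4D cont=0 payload=0x4D: varint #1 complete (value=77); reset -> completed=1 acc=0 shift=0
byte[1]=0xD9 cont=1 payload=0x59: acc |= 89<<0 -> completed=1 acc=89 shift=7
byte[2]=0x86 cont=1 payload=0x06: acc |= 6<<7 -> completed=1 acc=857 shift=14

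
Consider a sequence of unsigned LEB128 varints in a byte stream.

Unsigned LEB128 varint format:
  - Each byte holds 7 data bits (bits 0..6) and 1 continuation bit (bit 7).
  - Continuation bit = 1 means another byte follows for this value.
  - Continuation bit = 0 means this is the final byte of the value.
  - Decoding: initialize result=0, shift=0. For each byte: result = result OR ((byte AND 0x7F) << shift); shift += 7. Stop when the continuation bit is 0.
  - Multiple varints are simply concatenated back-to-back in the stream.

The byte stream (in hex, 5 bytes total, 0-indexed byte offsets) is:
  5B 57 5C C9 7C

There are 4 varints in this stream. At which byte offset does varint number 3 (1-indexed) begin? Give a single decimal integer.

  byte[0]=0x5B cont=0 payload=0x5B=91: acc |= 91<<0 -> acc=91 shift=7 [end]
Varint 1: bytes[0:1] = 5B -> value 91 (1 byte(s))
  byte[1]=0x57 cont=0 payload=0x57=87: acc |= 87<<0 -> acc=87 shift=7 [end]
Varint 2: bytes[1:2] = 57 -> value 87 (1 byte(s))
  byte[2]=0x5C cont=0 payload=0x5C=92: acc |= 92<<0 -> acc=92 shift=7 [end]
Varint 3: bytes[2:3] = 5C -> value 92 (1 byte(s))
  byte[3]=0xC9 cont=1 payload=0x49=73: acc |= 73<<0 -> acc=73 shift=7
  byte[4]=0x7C cont=0 payload=0x7C=124: acc |= 124<<7 -> acc=15945 shift=14 [end]
Varint 4: bytes[3:5] = C9 7C -> value 15945 (2 byte(s))

Answer: 2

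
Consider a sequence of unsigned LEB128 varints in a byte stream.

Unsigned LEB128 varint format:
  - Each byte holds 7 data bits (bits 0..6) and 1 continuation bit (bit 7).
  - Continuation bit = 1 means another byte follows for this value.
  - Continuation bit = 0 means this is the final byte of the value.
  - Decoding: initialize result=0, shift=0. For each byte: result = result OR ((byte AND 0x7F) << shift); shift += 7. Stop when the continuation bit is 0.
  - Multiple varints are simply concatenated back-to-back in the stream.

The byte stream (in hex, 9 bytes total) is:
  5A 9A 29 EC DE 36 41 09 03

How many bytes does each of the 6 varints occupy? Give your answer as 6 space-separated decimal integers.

Answer: 1 2 3 1 1 1

Derivation:
  byte[0]=0x5A cont=0 payload=0x5A=90: acc |= 90<<0 -> acc=90 shift=7 [end]
Varint 1: bytes[0:1] = 5A -> value 90 (1 byte(s))
  byte[1]=0x9A cont=1 payload=0x1A=26: acc |= 26<<0 -> acc=26 shift=7
  byte[2]=0x29 cont=0 payload=0x29=41: acc |= 41<<7 -> acc=5274 shift=14 [end]
Varint 2: bytes[1:3] = 9A 29 -> value 5274 (2 byte(s))
  byte[3]=0xEC cont=1 payload=0x6C=108: acc |= 108<<0 -> acc=108 shift=7
  byte[4]=0xDE cont=1 payload=0x5E=94: acc |= 94<<7 -> acc=12140 shift=14
  byte[5]=0x36 cont=0 payload=0x36=54: acc |= 54<<14 -> acc=896876 shift=21 [end]
Varint 3: bytes[3:6] = EC DE 36 -> value 896876 (3 byte(s))
  byte[6]=0x41 cont=0 payload=0x41=65: acc |= 65<<0 -> acc=65 shift=7 [end]
Varint 4: bytes[6:7] = 41 -> value 65 (1 byte(s))
  byte[7]=0x09 cont=0 payload=0x09=9: acc |= 9<<0 -> acc=9 shift=7 [end]
Varint 5: bytes[7:8] = 09 -> value 9 (1 byte(s))
  byte[8]=0x03 cont=0 payload=0x03=3: acc |= 3<<0 -> acc=3 shift=7 [end]
Varint 6: bytes[8:9] = 03 -> value 3 (1 byte(s))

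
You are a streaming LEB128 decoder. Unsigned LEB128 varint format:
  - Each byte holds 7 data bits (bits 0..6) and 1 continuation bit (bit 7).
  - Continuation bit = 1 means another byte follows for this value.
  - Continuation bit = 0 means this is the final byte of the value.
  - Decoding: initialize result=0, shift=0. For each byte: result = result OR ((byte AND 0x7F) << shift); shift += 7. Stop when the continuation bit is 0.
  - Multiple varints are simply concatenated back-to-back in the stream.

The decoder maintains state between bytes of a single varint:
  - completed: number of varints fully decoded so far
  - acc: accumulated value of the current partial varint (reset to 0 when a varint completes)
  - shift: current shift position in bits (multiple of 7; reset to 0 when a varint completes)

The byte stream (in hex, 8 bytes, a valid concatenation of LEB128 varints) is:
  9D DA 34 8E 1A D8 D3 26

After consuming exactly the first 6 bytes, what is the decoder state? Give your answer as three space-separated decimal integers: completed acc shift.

Answer: 2 88 7

Derivation:
byte[0]=0x9D cont=1 payload=0x1D: acc |= 29<<0 -> completed=0 acc=29 shift=7
byte[1]=0xDA cont=1 payload=0x5A: acc |= 90<<7 -> completed=0 acc=11549 shift=14
byte[2]=0x34 cont=0 payload=0x34: varint #1 complete (value=863517); reset -> completed=1 acc=0 shift=0
byte[3]=0x8E cont=1 payload=0x0E: acc |= 14<<0 -> completed=1 acc=14 shift=7
byte[4]=0x1A cont=0 payload=0x1A: varint #2 complete (value=3342); reset -> completed=2 acc=0 shift=0
byte[5]=0xD8 cont=1 payload=0x58: acc |= 88<<0 -> completed=2 acc=88 shift=7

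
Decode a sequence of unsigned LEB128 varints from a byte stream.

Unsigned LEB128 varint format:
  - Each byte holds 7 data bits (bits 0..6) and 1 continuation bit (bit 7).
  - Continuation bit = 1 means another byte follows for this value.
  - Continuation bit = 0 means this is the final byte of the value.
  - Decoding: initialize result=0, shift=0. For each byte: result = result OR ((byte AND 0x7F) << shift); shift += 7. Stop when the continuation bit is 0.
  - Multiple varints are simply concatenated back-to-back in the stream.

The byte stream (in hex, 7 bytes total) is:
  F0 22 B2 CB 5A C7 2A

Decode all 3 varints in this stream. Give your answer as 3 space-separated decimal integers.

  byte[0]=0xF0 cont=1 payload=0x70=112: acc |= 112<<0 -> acc=112 shift=7
  byte[1]=0x22 cont=0 payload=0x22=34: acc |= 34<<7 -> acc=4464 shift=14 [end]
Varint 1: bytes[0:2] = F0 22 -> value 4464 (2 byte(s))
  byte[2]=0xB2 cont=1 payload=0x32=50: acc |= 50<<0 -> acc=50 shift=7
  byte[3]=0xCB cont=1 payload=0x4B=75: acc |= 75<<7 -> acc=9650 shift=14
  byte[4]=0x5A cont=0 payload=0x5A=90: acc |= 90<<14 -> acc=1484210 shift=21 [end]
Varint 2: bytes[2:5] = B2 CB 5A -> value 1484210 (3 byte(s))
  byte[5]=0xC7 cont=1 payload=0x47=71: acc |= 71<<0 -> acc=71 shift=7
  byte[6]=0x2A cont=0 payload=0x2A=42: acc |= 42<<7 -> acc=5447 shift=14 [end]
Varint 3: bytes[5:7] = C7 2A -> value 5447 (2 byte(s))

Answer: 4464 1484210 5447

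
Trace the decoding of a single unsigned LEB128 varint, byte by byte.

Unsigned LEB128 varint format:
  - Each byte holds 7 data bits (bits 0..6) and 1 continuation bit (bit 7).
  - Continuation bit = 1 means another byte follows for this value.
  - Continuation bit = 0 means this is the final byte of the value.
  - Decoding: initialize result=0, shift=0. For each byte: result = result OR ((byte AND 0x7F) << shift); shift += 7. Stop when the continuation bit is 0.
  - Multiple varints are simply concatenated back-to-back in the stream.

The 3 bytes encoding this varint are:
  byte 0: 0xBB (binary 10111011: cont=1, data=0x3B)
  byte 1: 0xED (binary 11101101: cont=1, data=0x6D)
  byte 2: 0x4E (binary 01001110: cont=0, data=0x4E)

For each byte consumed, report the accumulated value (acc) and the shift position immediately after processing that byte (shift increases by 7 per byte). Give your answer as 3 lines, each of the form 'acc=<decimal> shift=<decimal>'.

byte 0=0xBB: payload=0x3B=59, contrib = 59<<0 = 59; acc -> 59, shift -> 7
byte 1=0xED: payload=0x6D=109, contrib = 109<<7 = 13952; acc -> 14011, shift -> 14
byte 2=0x4E: payload=0x4E=78, contrib = 78<<14 = 1277952; acc -> 1291963, shift -> 21

Answer: acc=59 shift=7
acc=14011 shift=14
acc=1291963 shift=21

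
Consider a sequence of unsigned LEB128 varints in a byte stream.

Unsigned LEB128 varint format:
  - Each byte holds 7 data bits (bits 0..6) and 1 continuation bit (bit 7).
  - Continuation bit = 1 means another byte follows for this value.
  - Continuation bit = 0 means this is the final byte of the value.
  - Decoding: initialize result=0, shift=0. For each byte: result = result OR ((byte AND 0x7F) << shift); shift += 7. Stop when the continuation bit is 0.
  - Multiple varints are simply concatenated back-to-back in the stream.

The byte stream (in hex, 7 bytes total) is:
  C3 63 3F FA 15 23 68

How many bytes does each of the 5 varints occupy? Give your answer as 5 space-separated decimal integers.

  byte[0]=0xC3 cont=1 payload=0x43=67: acc |= 67<<0 -> acc=67 shift=7
  byte[1]=0x63 cont=0 payload=0x63=99: acc |= 99<<7 -> acc=12739 shift=14 [end]
Varint 1: bytes[0:2] = C3 63 -> value 12739 (2 byte(s))
  byte[2]=0x3F cont=0 payload=0x3F=63: acc |= 63<<0 -> acc=63 shift=7 [end]
Varint 2: bytes[2:3] = 3F -> value 63 (1 byte(s))
  byte[3]=0xFA cont=1 payload=0x7A=122: acc |= 122<<0 -> acc=122 shift=7
  byte[4]=0x15 cont=0 payload=0x15=21: acc |= 21<<7 -> acc=2810 shift=14 [end]
Varint 3: bytes[3:5] = FA 15 -> value 2810 (2 byte(s))
  byte[5]=0x23 cont=0 payload=0x23=35: acc |= 35<<0 -> acc=35 shift=7 [end]
Varint 4: bytes[5:6] = 23 -> value 35 (1 byte(s))
  byte[6]=0x68 cont=0 payload=0x68=104: acc |= 104<<0 -> acc=104 shift=7 [end]
Varint 5: bytes[6:7] = 68 -> value 104 (1 byte(s))

Answer: 2 1 2 1 1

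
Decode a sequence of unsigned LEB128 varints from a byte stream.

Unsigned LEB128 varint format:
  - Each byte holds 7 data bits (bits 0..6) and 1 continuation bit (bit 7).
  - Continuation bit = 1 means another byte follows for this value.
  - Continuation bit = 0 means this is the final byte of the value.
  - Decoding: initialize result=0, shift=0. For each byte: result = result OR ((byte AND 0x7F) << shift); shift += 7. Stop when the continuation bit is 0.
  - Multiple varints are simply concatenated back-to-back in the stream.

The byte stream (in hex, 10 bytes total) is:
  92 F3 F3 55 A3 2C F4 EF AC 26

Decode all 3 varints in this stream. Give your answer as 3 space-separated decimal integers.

  byte[0]=0x92 cont=1 payload=0x12=18: acc |= 18<<0 -> acc=18 shift=7
  byte[1]=0xF3 cont=1 payload=0x73=115: acc |= 115<<7 -> acc=14738 shift=14
  byte[2]=0xF3 cont=1 payload=0x73=115: acc |= 115<<14 -> acc=1898898 shift=21
  byte[3]=0x55 cont=0 payload=0x55=85: acc |= 85<<21 -> acc=180156818 shift=28 [end]
Varint 1: bytes[0:4] = 92 F3 F3 55 -> value 180156818 (4 byte(s))
  byte[4]=0xA3 cont=1 payload=0x23=35: acc |= 35<<0 -> acc=35 shift=7
  byte[5]=0x2C cont=0 payload=0x2C=44: acc |= 44<<7 -> acc=5667 shift=14 [end]
Varint 2: bytes[4:6] = A3 2C -> value 5667 (2 byte(s))
  byte[6]=0xF4 cont=1 payload=0x74=116: acc |= 116<<0 -> acc=116 shift=7
  byte[7]=0xEF cont=1 payload=0x6F=111: acc |= 111<<7 -> acc=14324 shift=14
  byte[8]=0xAC cont=1 payload=0x2C=44: acc |= 44<<14 -> acc=735220 shift=21
  byte[9]=0x26 cont=0 payload=0x26=38: acc |= 38<<21 -> acc=80426996 shift=28 [end]
Varint 3: bytes[6:10] = F4 EF AC 26 -> value 80426996 (4 byte(s))

Answer: 180156818 5667 80426996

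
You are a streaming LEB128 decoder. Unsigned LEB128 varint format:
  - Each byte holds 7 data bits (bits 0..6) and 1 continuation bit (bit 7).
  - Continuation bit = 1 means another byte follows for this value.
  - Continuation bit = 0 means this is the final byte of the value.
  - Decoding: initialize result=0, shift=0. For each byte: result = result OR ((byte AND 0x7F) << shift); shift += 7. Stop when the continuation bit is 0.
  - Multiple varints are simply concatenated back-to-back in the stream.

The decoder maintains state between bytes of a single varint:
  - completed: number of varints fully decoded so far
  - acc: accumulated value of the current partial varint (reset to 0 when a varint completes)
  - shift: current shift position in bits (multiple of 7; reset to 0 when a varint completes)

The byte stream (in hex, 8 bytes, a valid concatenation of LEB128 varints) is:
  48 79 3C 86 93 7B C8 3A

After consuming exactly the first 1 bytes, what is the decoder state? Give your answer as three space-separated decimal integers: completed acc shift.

byte[0]=0x48 cont=0 payload=0x48: varint #1 complete (value=72); reset -> completed=1 acc=0 shift=0

Answer: 1 0 0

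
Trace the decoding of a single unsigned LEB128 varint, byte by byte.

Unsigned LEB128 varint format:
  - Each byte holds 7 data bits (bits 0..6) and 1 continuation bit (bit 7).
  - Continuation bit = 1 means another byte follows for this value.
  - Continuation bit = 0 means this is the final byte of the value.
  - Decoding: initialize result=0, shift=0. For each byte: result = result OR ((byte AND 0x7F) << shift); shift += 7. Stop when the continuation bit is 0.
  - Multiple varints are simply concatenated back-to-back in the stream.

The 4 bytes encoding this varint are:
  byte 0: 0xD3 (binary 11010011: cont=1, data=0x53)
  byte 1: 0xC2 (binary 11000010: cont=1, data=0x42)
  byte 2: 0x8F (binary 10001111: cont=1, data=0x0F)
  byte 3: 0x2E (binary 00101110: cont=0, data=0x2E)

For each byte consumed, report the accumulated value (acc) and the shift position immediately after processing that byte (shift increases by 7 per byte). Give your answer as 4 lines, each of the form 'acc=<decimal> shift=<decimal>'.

byte 0=0xD3: payload=0x53=83, contrib = 83<<0 = 83; acc -> 83, shift -> 7
byte 1=0xC2: payload=0x42=66, contrib = 66<<7 = 8448; acc -> 8531, shift -> 14
byte 2=0x8F: payload=0x0F=15, contrib = 15<<14 = 245760; acc -> 254291, shift -> 21
byte 3=0x2E: payload=0x2E=46, contrib = 46<<21 = 96468992; acc -> 96723283, shift -> 28

Answer: acc=83 shift=7
acc=8531 shift=14
acc=254291 shift=21
acc=96723283 shift=28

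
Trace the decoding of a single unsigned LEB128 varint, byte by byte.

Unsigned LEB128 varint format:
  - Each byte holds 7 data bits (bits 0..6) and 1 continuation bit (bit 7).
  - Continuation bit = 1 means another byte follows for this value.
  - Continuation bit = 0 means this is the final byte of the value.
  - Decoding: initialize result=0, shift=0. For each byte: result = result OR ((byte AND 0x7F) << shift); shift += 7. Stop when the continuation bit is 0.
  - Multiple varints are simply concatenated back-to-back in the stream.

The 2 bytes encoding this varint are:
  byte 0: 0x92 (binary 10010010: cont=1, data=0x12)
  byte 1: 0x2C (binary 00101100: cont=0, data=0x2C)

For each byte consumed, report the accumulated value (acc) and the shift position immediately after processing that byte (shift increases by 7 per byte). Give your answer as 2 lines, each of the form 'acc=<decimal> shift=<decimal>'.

byte 0=0x92: payload=0x12=18, contrib = 18<<0 = 18; acc -> 18, shift -> 7
byte 1=0x2C: payload=0x2C=44, contrib = 44<<7 = 5632; acc -> 5650, shift -> 14

Answer: acc=18 shift=7
acc=5650 shift=14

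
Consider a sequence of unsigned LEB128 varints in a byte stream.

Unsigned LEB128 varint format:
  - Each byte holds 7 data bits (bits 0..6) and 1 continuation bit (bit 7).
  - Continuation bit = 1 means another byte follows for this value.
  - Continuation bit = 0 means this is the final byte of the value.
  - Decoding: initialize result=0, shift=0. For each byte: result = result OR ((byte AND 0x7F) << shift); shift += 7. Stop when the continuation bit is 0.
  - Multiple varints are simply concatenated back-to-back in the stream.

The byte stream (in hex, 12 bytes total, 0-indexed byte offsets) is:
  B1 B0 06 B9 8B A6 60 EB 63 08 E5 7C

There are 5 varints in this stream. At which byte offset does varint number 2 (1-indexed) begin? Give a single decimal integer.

  byte[0]=0xB1 cont=1 payload=0x31=49: acc |= 49<<0 -> acc=49 shift=7
  byte[1]=0xB0 cont=1 payload=0x30=48: acc |= 48<<7 -> acc=6193 shift=14
  byte[2]=0x06 cont=0 payload=0x06=6: acc |= 6<<14 -> acc=104497 shift=21 [end]
Varint 1: bytes[0:3] = B1 B0 06 -> value 104497 (3 byte(s))
  byte[3]=0xB9 cont=1 payload=0x39=57: acc |= 57<<0 -> acc=57 shift=7
  byte[4]=0x8B cont=1 payload=0x0B=11: acc |= 11<<7 -> acc=1465 shift=14
  byte[5]=0xA6 cont=1 payload=0x26=38: acc |= 38<<14 -> acc=624057 shift=21
  byte[6]=0x60 cont=0 payload=0x60=96: acc |= 96<<21 -> acc=201950649 shift=28 [end]
Varint 2: bytes[3:7] = B9 8B A6 60 -> value 201950649 (4 byte(s))
  byte[7]=0xEB cont=1 payload=0x6B=107: acc |= 107<<0 -> acc=107 shift=7
  byte[8]=0x63 cont=0 payload=0x63=99: acc |= 99<<7 -> acc=12779 shift=14 [end]
Varint 3: bytes[7:9] = EB 63 -> value 12779 (2 byte(s))
  byte[9]=0x08 cont=0 payload=0x08=8: acc |= 8<<0 -> acc=8 shift=7 [end]
Varint 4: bytes[9:10] = 08 -> value 8 (1 byte(s))
  byte[10]=0xE5 cont=1 payload=0x65=101: acc |= 101<<0 -> acc=101 shift=7
  byte[11]=0x7C cont=0 payload=0x7C=124: acc |= 124<<7 -> acc=15973 shift=14 [end]
Varint 5: bytes[10:12] = E5 7C -> value 15973 (2 byte(s))

Answer: 3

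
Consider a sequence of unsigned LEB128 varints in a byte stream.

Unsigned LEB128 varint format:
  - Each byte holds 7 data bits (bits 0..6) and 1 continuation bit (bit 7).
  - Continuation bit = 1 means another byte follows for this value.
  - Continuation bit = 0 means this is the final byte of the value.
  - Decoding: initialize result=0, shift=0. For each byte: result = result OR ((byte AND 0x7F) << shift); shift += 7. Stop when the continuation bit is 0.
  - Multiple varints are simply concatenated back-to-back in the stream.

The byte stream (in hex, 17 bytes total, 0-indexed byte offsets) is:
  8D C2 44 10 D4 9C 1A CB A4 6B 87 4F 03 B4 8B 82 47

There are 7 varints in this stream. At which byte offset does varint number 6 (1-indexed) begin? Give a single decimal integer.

Answer: 12

Derivation:
  byte[0]=0x8D cont=1 payload=0x0D=13: acc |= 13<<0 -> acc=13 shift=7
  byte[1]=0xC2 cont=1 payload=0x42=66: acc |= 66<<7 -> acc=8461 shift=14
  byte[2]=0x44 cont=0 payload=0x44=68: acc |= 68<<14 -> acc=1122573 shift=21 [end]
Varint 1: bytes[0:3] = 8D C2 44 -> value 1122573 (3 byte(s))
  byte[3]=0x10 cont=0 payload=0x10=16: acc |= 16<<0 -> acc=16 shift=7 [end]
Varint 2: bytes[3:4] = 10 -> value 16 (1 byte(s))
  byte[4]=0xD4 cont=1 payload=0x54=84: acc |= 84<<0 -> acc=84 shift=7
  byte[5]=0x9C cont=1 payload=0x1C=28: acc |= 28<<7 -> acc=3668 shift=14
  byte[6]=0x1A cont=0 payload=0x1A=26: acc |= 26<<14 -> acc=429652 shift=21 [end]
Varint 3: bytes[4:7] = D4 9C 1A -> value 429652 (3 byte(s))
  byte[7]=0xCB cont=1 payload=0x4B=75: acc |= 75<<0 -> acc=75 shift=7
  byte[8]=0xA4 cont=1 payload=0x24=36: acc |= 36<<7 -> acc=4683 shift=14
  byte[9]=0x6B cont=0 payload=0x6B=107: acc |= 107<<14 -> acc=1757771 shift=21 [end]
Varint 4: bytes[7:10] = CB A4 6B -> value 1757771 (3 byte(s))
  byte[10]=0x87 cont=1 payload=0x07=7: acc |= 7<<0 -> acc=7 shift=7
  byte[11]=0x4F cont=0 payload=0x4F=79: acc |= 79<<7 -> acc=10119 shift=14 [end]
Varint 5: bytes[10:12] = 87 4F -> value 10119 (2 byte(s))
  byte[12]=0x03 cont=0 payload=0x03=3: acc |= 3<<0 -> acc=3 shift=7 [end]
Varint 6: bytes[12:13] = 03 -> value 3 (1 byte(s))
  byte[13]=0xB4 cont=1 payload=0x34=52: acc |= 52<<0 -> acc=52 shift=7
  byte[14]=0x8B cont=1 payload=0x0B=11: acc |= 11<<7 -> acc=1460 shift=14
  byte[15]=0x82 cont=1 payload=0x02=2: acc |= 2<<14 -> acc=34228 shift=21
  byte[16]=0x47 cont=0 payload=0x47=71: acc |= 71<<21 -> acc=148932020 shift=28 [end]
Varint 7: bytes[13:17] = B4 8B 82 47 -> value 148932020 (4 byte(s))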